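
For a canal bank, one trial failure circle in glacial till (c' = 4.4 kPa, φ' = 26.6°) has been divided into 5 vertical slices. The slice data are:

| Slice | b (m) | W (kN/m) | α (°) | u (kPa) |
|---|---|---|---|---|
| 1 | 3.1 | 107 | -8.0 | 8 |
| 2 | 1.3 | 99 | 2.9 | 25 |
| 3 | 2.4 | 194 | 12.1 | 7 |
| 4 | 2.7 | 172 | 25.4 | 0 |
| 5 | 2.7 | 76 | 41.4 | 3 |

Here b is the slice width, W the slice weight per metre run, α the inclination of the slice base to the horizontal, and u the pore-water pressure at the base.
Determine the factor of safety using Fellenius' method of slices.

Ordinary method of slices: FS = Σ[c'·Δl_i + (W_i cosα_i − u_i·Δl_i)·tanφ'] / Σ W_i sinα_i, with Δl_i = b_i / cosα_i.
Slice 1: Δl = 3.1/cos(-8.0°) = 3.130 m; N'_1 = 107·cos(-8.0°) − 8·3.130 = 80.9; c'Δl = 13.77; W sinα = -14.9
Slice 2: Δl = 1.3/cos2.9° = 1.302 m; N'_2 = 99·cos2.9° − 25·1.302 = 66.3; c'Δl = 5.73; W sinα = 5.0
Slice 3: Δl = 2.4/cos12.1° = 2.455 m; N'_3 = 194·cos12.1° − 7·2.455 = 172.5; c'Δl = 10.80; W sinα = 40.7
Slice 4: Δl = 2.7/cos25.4° = 2.989 m; N'_4 = 172·cos25.4° − 0·2.989 = 155.4; c'Δl = 13.15; W sinα = 73.8
Slice 5: Δl = 2.7/cos41.4° = 3.599 m; N'_5 = 76·cos41.4° − 3·3.599 = 46.2; c'Δl = 15.84; W sinα = 50.3
Σc'Δl = 59.3 kN/m; ΣN' = 521.3 kN/m; ΣW sinα = 154.8 kN/m
Resisting = 59.3 + 521.3·tan26.6° = 59.3 + 261.1 = 320.4 kN/m
FS = 320.4 / 154.8 = 2.069

FS = 2.07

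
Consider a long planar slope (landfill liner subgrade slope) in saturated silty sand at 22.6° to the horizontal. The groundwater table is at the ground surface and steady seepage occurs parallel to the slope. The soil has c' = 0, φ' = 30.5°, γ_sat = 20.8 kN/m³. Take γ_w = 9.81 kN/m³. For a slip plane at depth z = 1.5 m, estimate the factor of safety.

FS = 0.75

With seepage parallel to the slope and the water table at the surface, the effective normal stress on the slip plane uses the buoyant unit weight γ' = γ_sat − γ_w while the driving shear stress uses γ_sat:
FS = [c' + γ' z cos²β tanφ'] / [γ_sat z sinβ cosβ]
(For c' = 0 this reduces to FS = (γ'/γ_sat)·tanφ'/tanβ.)
γ' = 20.8 − 9.81 = 10.99 kN/m³
Numerator = 0.0 + 10.99·1.5·cos²22.6°·tan30.5° = 0.0 + 10.99·1.5·0.8523·0.5890 = 8.276 kPa
Denominator = 20.8·1.5·sin22.6°·cos22.6° = 20.8·1.5·0.3843·0.9232 = 11.069 kPa
FS = 8.276 / 11.069 = 0.748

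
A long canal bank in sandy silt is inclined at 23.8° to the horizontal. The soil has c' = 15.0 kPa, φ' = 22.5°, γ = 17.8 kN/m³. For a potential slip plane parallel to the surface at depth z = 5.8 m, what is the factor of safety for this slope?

For an infinite slope with a slip plane parallel to the surface (no pore pressure): FS = [c' + γz cos²β tanφ'] / [γz sinβ cosβ].
γz = 17.8·5.8 = 103.24 kN/m²
Numerator = 15.0 + 103.24·cos²23.8°·tan22.5° = 15.0 + 103.24·0.8372·0.4142 = 50.799 kPa
Denominator = 103.24·sin23.8°·cos23.8° = 103.24·0.4035·0.9150 = 38.119 kPa
FS = 50.799 / 38.119 = 1.333

FS = 1.33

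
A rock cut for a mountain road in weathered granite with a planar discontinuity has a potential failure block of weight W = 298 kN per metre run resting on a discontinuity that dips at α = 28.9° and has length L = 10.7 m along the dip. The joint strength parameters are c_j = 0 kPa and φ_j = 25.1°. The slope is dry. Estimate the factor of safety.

FS = 0.85

Resolving the block weight along and normal to the plane and applying the Mohr–Coulomb strength on the joint:
N' = W cosα = 298·cos28.9° = 260.9 kN/m
Driving force T = W sinα = 298·sin28.9° = 144.0 kN/m
Resisting force R = c_j·L + N'·tanφ_j = 0·10.7 + 260.9·tan25.1° = 0.0 + 122.2 = 122.2 kN/m
FS = R / T = 122.2 / 144.0 = 0.849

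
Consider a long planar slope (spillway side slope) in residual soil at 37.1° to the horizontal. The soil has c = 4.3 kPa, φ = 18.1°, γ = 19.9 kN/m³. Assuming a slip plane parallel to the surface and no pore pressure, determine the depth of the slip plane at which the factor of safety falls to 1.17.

Setting FS = 1.17 in FS = [c + γz cos²β tanφ] / [γz sinβ cosβ] and solving for z:
z = c / [γ cosβ (FS·sinβ − cosβ·tanφ)]
  = 4.3 / [19.9·cos37.1°·(1.17·sin37.1° − cos37.1°·tan18.1°)]
  = 4.3 / [19.9·0.7976·(1.17·0.6032 − 0.7976·0.3269)]
  = 4.3 / 7.0640 = 0.609 m

z = 0.61 m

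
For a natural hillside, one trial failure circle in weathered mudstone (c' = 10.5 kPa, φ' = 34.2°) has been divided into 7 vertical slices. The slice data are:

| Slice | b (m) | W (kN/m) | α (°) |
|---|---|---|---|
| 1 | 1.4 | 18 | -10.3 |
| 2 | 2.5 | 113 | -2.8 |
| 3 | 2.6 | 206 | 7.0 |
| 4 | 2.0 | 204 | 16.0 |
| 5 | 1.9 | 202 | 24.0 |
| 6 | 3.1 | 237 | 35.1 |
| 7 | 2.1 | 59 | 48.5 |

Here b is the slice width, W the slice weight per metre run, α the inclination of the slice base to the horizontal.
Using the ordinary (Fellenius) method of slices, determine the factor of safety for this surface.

Ordinary method of slices: FS = Σ[c'·Δl_i + (W_i cosα_i)·tanφ'] / Σ W_i sinα_i, with Δl_i = b_i / cosα_i.
Slice 1: Δl = 1.4/cos(-10.3°) = 1.423 m; N'_1 = 18·cos(-10.3°) = 17.7; c'Δl = 14.94; W sinα = -3.2
Slice 2: Δl = 2.5/cos(-2.8°) = 2.503 m; N'_2 = 113·cos(-2.8°) = 112.9; c'Δl = 26.28; W sinα = -5.5
Slice 3: Δl = 2.6/cos7.0° = 2.620 m; N'_3 = 206·cos7.0° = 204.5; c'Δl = 27.51; W sinα = 25.1
Slice 4: Δl = 2.0/cos16.0° = 2.081 m; N'_4 = 204·cos16.0° = 196.1; c'Δl = 21.85; W sinα = 56.2
Slice 5: Δl = 1.9/cos24.0° = 2.080 m; N'_5 = 202·cos24.0° = 184.5; c'Δl = 21.84; W sinα = 82.2
Slice 6: Δl = 3.1/cos35.1° = 3.789 m; N'_6 = 237·cos35.1° = 193.9; c'Δl = 39.78; W sinα = 136.3
Slice 7: Δl = 2.1/cos48.5° = 3.169 m; N'_7 = 59·cos48.5° = 39.1; c'Δl = 33.28; W sinα = 44.2
Σc'Δl = 185.5 kN/m; ΣN' = 948.7 kN/m; ΣW sinα = 335.2 kN/m
Resisting = 185.5 + 948.7·tan34.2° = 185.5 + 644.7 = 830.2 kN/m
FS = 830.2 / 335.2 = 2.477

FS = 2.48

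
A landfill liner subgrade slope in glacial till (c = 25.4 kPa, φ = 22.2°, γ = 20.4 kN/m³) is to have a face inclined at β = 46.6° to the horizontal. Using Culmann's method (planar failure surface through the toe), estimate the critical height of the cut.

H_c = 37.51 m

Culmann's analysis gives the critical failure plane at α_cr = (β + φ)/2 = (46.6 + 22.2)/2 = 34.4°, and the critical height
H_c = (4c/γ) · sinβ cosφ / [1 − cos(β − φ)]
    = (4·25.4/20.4) · sin46.6°·cos22.2° / [1 − cos(24.4°)]
    = 4.980 · 0.7266·0.9259 / [1 − 0.9107]
    = 4.980 · 0.6727 / 0.0893
    = 37.51 m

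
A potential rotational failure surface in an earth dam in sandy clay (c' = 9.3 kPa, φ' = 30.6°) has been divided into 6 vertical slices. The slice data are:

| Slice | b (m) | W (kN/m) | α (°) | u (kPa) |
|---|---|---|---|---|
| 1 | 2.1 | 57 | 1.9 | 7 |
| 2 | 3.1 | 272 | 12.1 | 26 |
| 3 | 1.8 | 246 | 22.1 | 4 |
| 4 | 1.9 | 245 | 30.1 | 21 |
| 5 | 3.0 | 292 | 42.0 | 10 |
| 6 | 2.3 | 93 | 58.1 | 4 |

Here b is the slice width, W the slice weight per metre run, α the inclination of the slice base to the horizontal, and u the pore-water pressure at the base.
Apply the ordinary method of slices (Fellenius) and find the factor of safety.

FS = 1.19

Ordinary method of slices: FS = Σ[c'·Δl_i + (W_i cosα_i − u_i·Δl_i)·tanφ'] / Σ W_i sinα_i, with Δl_i = b_i / cosα_i.
Slice 1: Δl = 2.1/cos1.9° = 2.101 m; N'_1 = 57·cos1.9° − 7·2.101 = 42.3; c'Δl = 19.54; W sinα = 1.9
Slice 2: Δl = 3.1/cos12.1° = 3.170 m; N'_2 = 272·cos12.1° − 26·3.170 = 183.5; c'Δl = 29.49; W sinα = 57.0
Slice 3: Δl = 1.8/cos22.1° = 1.943 m; N'_3 = 246·cos22.1° − 4·1.943 = 220.2; c'Δl = 18.07; W sinα = 92.6
Slice 4: Δl = 1.9/cos30.1° = 2.196 m; N'_4 = 245·cos30.1° − 21·2.196 = 165.8; c'Δl = 20.42; W sinα = 122.9
Slice 5: Δl = 3.0/cos42.0° = 4.037 m; N'_5 = 292·cos42.0° − 10·4.037 = 176.6; c'Δl = 37.54; W sinα = 195.4
Slice 6: Δl = 2.3/cos58.1° = 4.352 m; N'_6 = 93·cos58.1° − 4·4.352 = 31.7; c'Δl = 40.48; W sinα = 79.0
Σc'Δl = 165.5 kN/m; ΣN' = 820.1 kN/m; ΣW sinα = 548.7 kN/m
Resisting = 165.5 + 820.1·tan30.6° = 165.5 + 485.0 = 650.6 kN/m
FS = 650.6 / 548.7 = 1.186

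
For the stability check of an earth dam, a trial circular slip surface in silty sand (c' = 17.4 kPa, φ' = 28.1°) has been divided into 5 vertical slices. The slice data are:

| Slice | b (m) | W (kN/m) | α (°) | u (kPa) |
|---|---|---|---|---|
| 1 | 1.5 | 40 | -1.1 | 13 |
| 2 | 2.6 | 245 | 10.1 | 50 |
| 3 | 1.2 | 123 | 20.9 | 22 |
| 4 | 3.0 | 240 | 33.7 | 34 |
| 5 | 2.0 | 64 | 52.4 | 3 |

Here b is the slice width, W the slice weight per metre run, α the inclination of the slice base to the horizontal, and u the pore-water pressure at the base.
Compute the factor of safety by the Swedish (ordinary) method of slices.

Ordinary method of slices: FS = Σ[c'·Δl_i + (W_i cosα_i − u_i·Δl_i)·tanφ'] / Σ W_i sinα_i, with Δl_i = b_i / cosα_i.
Slice 1: Δl = 1.5/cos(-1.1°) = 1.500 m; N'_1 = 40·cos(-1.1°) − 13·1.500 = 20.5; c'Δl = 26.10; W sinα = -0.8
Slice 2: Δl = 2.6/cos10.1° = 2.641 m; N'_2 = 245·cos10.1° − 50·2.641 = 109.2; c'Δl = 45.95; W sinα = 43.0
Slice 3: Δl = 1.2/cos20.9° = 1.285 m; N'_3 = 123·cos20.9° − 22·1.285 = 86.6; c'Δl = 22.35; W sinα = 43.9
Slice 4: Δl = 3.0/cos33.7° = 3.606 m; N'_4 = 240·cos33.7° − 34·3.606 = 77.1; c'Δl = 62.74; W sinα = 133.2
Slice 5: Δl = 2.0/cos52.4° = 3.278 m; N'_5 = 64·cos52.4° − 3·3.278 = 29.2; c'Δl = 57.04; W sinα = 50.7
Σc'Δl = 214.2 kN/m; ΣN' = 322.6 kN/m; ΣW sinα = 269.9 kN/m
Resisting = 214.2 + 322.6·tan28.1° = 214.2 + 172.2 = 386.4 kN/m
FS = 386.4 / 269.9 = 1.432

FS = 1.43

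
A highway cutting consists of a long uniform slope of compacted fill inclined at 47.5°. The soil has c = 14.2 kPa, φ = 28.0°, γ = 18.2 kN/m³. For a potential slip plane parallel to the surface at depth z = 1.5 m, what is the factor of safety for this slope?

FS = 1.53

For an infinite slope with a slip plane parallel to the surface (no pore pressure): FS = [c + γz cos²β tanφ] / [γz sinβ cosβ].
γz = 18.2·1.5 = 27.30 kN/m²
Numerator = 14.2 + 27.30·cos²47.5°·tan28.0° = 14.2 + 27.30·0.4564·0.5317 = 20.825 kPa
Denominator = 27.30·sin47.5°·cos47.5° = 27.30·0.7373·0.6756 = 13.598 kPa
FS = 20.825 / 13.598 = 1.531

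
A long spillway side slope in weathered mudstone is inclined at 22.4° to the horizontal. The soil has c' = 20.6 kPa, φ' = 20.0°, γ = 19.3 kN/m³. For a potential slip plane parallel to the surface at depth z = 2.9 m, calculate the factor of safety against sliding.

For an infinite slope with a slip plane parallel to the surface (no pore pressure): FS = [c' + γz cos²β tanφ'] / [γz sinβ cosβ].
γz = 19.3·2.9 = 55.97 kN/m²
Numerator = 20.6 + 55.97·cos²22.4°·tan20.0° = 20.6 + 55.97·0.8548·0.3640 = 38.013 kPa
Denominator = 55.97·sin22.4°·cos22.4° = 55.97·0.3811·0.9245 = 19.719 kPa
FS = 38.013 / 19.719 = 1.928

FS = 1.93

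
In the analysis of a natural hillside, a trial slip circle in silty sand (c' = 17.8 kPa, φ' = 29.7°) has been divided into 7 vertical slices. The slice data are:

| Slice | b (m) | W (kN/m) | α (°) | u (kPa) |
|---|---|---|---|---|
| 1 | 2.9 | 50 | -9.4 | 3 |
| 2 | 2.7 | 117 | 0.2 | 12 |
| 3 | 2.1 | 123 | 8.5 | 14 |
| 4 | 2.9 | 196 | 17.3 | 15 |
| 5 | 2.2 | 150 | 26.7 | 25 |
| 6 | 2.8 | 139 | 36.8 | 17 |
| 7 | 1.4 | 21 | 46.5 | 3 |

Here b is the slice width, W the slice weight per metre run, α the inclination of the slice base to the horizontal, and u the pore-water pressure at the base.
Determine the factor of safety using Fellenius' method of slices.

Ordinary method of slices: FS = Σ[c'·Δl_i + (W_i cosα_i − u_i·Δl_i)·tanφ'] / Σ W_i sinα_i, with Δl_i = b_i / cosα_i.
Slice 1: Δl = 2.9/cos(-9.4°) = 2.939 m; N'_1 = 50·cos(-9.4°) − 3·2.939 = 40.5; c'Δl = 52.32; W sinα = -8.2
Slice 2: Δl = 2.7/cos0.2° = 2.700 m; N'_2 = 117·cos0.2° − 12·2.700 = 84.6; c'Δl = 48.06; W sinα = 0.4
Slice 3: Δl = 2.1/cos8.5° = 2.123 m; N'_3 = 123·cos8.5° − 14·2.123 = 91.9; c'Δl = 37.80; W sinα = 18.2
Slice 4: Δl = 2.9/cos17.3° = 3.037 m; N'_4 = 196·cos17.3° − 15·3.037 = 141.6; c'Δl = 54.07; W sinα = 58.3
Slice 5: Δl = 2.2/cos26.7° = 2.463 m; N'_5 = 150·cos26.7° − 25·2.463 = 72.4; c'Δl = 43.83; W sinα = 67.4
Slice 6: Δl = 2.8/cos36.8° = 3.497 m; N'_6 = 139·cos36.8° − 17·3.497 = 51.9; c'Δl = 62.24; W sinα = 83.3
Slice 7: Δl = 1.4/cos46.5° = 2.034 m; N'_7 = 21·cos46.5° − 3·2.034 = 8.4; c'Δl = 36.20; W sinα = 15.2
Σc'Δl = 334.5 kN/m; ΣN' = 491.3 kN/m; ΣW sinα = 234.6 kN/m
Resisting = 334.5 + 491.3·tan29.7° = 334.5 + 280.2 = 614.7 kN/m
FS = 614.7 / 234.6 = 2.620

FS = 2.62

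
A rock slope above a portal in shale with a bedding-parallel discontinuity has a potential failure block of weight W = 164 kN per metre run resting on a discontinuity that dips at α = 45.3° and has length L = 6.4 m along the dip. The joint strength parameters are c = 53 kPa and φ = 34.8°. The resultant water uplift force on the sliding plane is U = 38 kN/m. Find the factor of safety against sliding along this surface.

FS = 3.37

Resolving the block weight along and normal to the plane and applying the Mohr–Coulomb strength on the joint:
N' = W cosα − U = 164·cos45.3° − 38 = 77.4 kN/m
Driving force T = W sinα = 164·sin45.3° = 116.6 kN/m
Resisting force R = c·L + N'·tanφ = 53·6.4 + 77.4·tan34.8° = 339.2 + 53.8 = 393.0 kN/m
FS = R / T = 393.0 / 116.6 = 3.371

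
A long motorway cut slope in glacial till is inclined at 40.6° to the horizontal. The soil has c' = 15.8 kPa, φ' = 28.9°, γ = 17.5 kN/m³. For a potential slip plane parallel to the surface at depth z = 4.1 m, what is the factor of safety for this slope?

For an infinite slope with a slip plane parallel to the surface (no pore pressure): FS = [c' + γz cos²β tanφ'] / [γz sinβ cosβ].
γz = 17.5·4.1 = 71.75 kN/m²
Numerator = 15.8 + 71.75·cos²40.6°·tan28.9° = 15.8 + 71.75·0.5765·0.5520 = 38.634 kPa
Denominator = 71.75·sin40.6°·cos40.6° = 71.75·0.6508·0.7593 = 35.453 kPa
FS = 38.634 / 35.453 = 1.090

FS = 1.09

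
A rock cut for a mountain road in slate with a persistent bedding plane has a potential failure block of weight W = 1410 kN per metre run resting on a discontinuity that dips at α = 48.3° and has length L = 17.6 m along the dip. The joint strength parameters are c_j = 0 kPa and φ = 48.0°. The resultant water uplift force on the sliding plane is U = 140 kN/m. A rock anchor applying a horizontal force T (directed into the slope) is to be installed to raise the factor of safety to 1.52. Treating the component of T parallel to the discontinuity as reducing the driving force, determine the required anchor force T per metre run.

Resolving forces along and normal to the sliding plane, with the horizontal anchor force T adding T·sinα to the effective normal force and T·cosα acting up the plane against the driving force:
FS = [c_jL + (W cosα − U + T sinα) tanφ] / [W sinα − T cosα]
Without the anchor: N' = 798.0 kN/m, driving T_d = 1052.8 kN/m, resisting R = 0·17.6 + 798.0·tan48.0° = 886.2 kN/m, FS = 0.84.
Setting FS = 1.52 and solving for T:
1.52·(1052.8 − T cos48.3°) = 886.2 + T sin48.3°·tan48.0°
T·(sin48.3°·tan48.0° + 1.52·cos48.3°) = 1.52·1052.8 − 886.2
T·(0.7466·1.1106 + 1.52·0.6652) = 1600.2 − 886.2 = 714.0
T·1.8404 = 714.0
T = 387.9 kN/m

T = 388 kN/m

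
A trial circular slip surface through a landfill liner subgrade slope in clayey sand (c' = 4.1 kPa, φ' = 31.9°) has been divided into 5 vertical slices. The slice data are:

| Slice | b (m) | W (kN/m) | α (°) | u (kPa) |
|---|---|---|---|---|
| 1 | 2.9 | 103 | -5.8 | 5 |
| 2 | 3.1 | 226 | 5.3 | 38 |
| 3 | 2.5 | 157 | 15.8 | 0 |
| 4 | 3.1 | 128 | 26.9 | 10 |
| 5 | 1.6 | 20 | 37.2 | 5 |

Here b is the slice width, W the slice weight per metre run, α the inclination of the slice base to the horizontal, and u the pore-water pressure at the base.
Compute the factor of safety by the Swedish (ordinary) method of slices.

FS = 2.65

Ordinary method of slices: FS = Σ[c'·Δl_i + (W_i cosα_i − u_i·Δl_i)·tanφ'] / Σ W_i sinα_i, with Δl_i = b_i / cosα_i.
Slice 1: Δl = 2.9/cos(-5.8°) = 2.915 m; N'_1 = 103·cos(-5.8°) − 5·2.915 = 87.9; c'Δl = 11.95; W sinα = -10.4
Slice 2: Δl = 3.1/cos5.3° = 3.113 m; N'_2 = 226·cos5.3° − 38·3.113 = 106.7; c'Δl = 12.76; W sinα = 20.9
Slice 3: Δl = 2.5/cos15.8° = 2.598 m; N'_3 = 157·cos15.8° − 0·2.598 = 151.1; c'Δl = 10.65; W sinα = 42.7
Slice 4: Δl = 3.1/cos26.9° = 3.476 m; N'_4 = 128·cos26.9° − 10·3.476 = 79.4; c'Δl = 14.25; W sinα = 57.9
Slice 5: Δl = 1.6/cos37.2° = 2.009 m; N'_5 = 20·cos37.2° − 5·2.009 = 5.9; c'Δl = 8.24; W sinα = 12.1
Σc'Δl = 57.9 kN/m; ΣN' = 431.0 kN/m; ΣW sinα = 123.2 kN/m
Resisting = 57.9 + 431.0·tan31.9° = 57.9 + 268.3 = 326.1 kN/m
FS = 326.1 / 123.2 = 2.647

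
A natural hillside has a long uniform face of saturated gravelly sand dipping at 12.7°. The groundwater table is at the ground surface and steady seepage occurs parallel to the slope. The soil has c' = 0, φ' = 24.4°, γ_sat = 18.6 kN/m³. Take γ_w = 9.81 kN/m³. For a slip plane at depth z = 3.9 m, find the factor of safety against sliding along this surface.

FS = 0.95

With seepage parallel to the slope and the water table at the surface, the effective normal stress on the slip plane uses the buoyant unit weight γ' = γ_sat − γ_w while the driving shear stress uses γ_sat:
FS = [c' + γ' z cos²β tanφ'] / [γ_sat z sinβ cosβ]
(For c' = 0 this reduces to FS = (γ'/γ_sat)·tanφ'/tanβ.)
γ' = 18.6 − 9.81 = 8.79 kN/m³
Numerator = 0.0 + 8.79·3.9·cos²12.7°·tan24.4° = 0.0 + 8.79·3.9·0.9517·0.4536 = 14.799 kPa
Denominator = 18.6·3.9·sin12.7°·cos12.7° = 18.6·3.9·0.2198·0.9755 = 15.557 kPa
FS = 14.799 / 15.557 = 0.951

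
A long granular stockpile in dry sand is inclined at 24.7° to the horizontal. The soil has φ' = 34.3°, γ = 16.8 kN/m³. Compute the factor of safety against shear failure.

FS = 1.48

For a dry cohesionless infinite slope the factor of safety is FS = tanφ' / tanβ.
FS = tan34.3° / tan24.7° = 0.6822 / 0.4599 = 1.483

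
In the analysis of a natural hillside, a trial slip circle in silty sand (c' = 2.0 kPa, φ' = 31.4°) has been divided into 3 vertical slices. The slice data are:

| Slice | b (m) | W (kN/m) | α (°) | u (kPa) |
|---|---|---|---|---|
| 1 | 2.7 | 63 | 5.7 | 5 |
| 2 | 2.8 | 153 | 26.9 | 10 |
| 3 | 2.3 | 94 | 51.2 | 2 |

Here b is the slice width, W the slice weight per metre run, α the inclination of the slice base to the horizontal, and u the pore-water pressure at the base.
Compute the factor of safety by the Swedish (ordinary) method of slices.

FS = 0.97

Ordinary method of slices: FS = Σ[c'·Δl_i + (W_i cosα_i − u_i·Δl_i)·tanφ'] / Σ W_i sinα_i, with Δl_i = b_i / cosα_i.
Slice 1: Δl = 2.7/cos5.7° = 2.713 m; N'_1 = 63·cos5.7° − 5·2.713 = 49.1; c'Δl = 5.43; W sinα = 6.3
Slice 2: Δl = 2.8/cos26.9° = 3.140 m; N'_2 = 153·cos26.9° − 10·3.140 = 105.0; c'Δl = 6.28; W sinα = 69.2
Slice 3: Δl = 2.3/cos51.2° = 3.671 m; N'_3 = 94·cos51.2° − 2·3.671 = 51.6; c'Δl = 7.34; W sinα = 73.3
Σc'Δl = 19.0 kN/m; ΣN' = 205.7 kN/m; ΣW sinα = 148.7 kN/m
Resisting = 19.0 + 205.7·tan31.4° = 19.0 + 125.6 = 144.6 kN/m
FS = 144.6 / 148.7 = 0.972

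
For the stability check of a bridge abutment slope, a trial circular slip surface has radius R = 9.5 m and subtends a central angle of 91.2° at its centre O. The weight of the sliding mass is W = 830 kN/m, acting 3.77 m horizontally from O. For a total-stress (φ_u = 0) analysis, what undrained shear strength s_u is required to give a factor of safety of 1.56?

FS = s_u·L_a·R / (W·d), so s_u = FS·W·d / (L_a·R).
Arc length L_a = R·θ = 9.5·(91.2°·π/180) = 9.5·1.5917 = 15.12 m
s_u = 1.56·830·3.77 / (15.12·9.5) = 4881.4 / 143.65 = 33.98 kPa

s_u = 34.0 kPa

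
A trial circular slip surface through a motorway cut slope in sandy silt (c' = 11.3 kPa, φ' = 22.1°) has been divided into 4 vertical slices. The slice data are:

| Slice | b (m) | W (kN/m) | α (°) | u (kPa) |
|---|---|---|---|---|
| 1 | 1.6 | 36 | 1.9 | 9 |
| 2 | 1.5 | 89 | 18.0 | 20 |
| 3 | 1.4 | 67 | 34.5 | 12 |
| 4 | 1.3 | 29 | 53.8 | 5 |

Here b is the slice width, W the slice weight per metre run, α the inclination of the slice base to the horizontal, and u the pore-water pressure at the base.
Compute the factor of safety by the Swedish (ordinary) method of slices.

Ordinary method of slices: FS = Σ[c'·Δl_i + (W_i cosα_i − u_i·Δl_i)·tanφ'] / Σ W_i sinα_i, with Δl_i = b_i / cosα_i.
Slice 1: Δl = 1.6/cos1.9° = 1.601 m; N'_1 = 36·cos1.9° − 9·1.601 = 21.6; c'Δl = 18.09; W sinα = 1.2
Slice 2: Δl = 1.5/cos18.0° = 1.577 m; N'_2 = 89·cos18.0° − 20·1.577 = 53.1; c'Δl = 17.82; W sinα = 27.5
Slice 3: Δl = 1.4/cos34.5° = 1.699 m; N'_3 = 67·cos34.5° − 12·1.699 = 34.8; c'Δl = 19.20; W sinα = 37.9
Slice 4: Δl = 1.3/cos53.8° = 2.201 m; N'_4 = 29·cos53.8° − 5·2.201 = 6.1; c'Δl = 24.87; W sinα = 23.4
Σc'Δl = 80.0 kN/m; ΣN' = 115.6 kN/m; ΣW sinα = 90.0 kN/m
Resisting = 80.0 + 115.6·tan22.1° = 80.0 + 47.0 = 126.9 kN/m
FS = 126.9 / 90.0 = 1.410

FS = 1.41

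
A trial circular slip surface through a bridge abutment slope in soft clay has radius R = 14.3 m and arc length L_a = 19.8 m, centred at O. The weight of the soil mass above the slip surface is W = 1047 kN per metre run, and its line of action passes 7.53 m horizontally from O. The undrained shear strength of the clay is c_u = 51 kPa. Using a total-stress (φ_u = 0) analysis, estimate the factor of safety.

Taking moments about the centre O, the resisting moment is provided by the undrained shear strength acting along the arc:
M_R = c_u·L_a·R = 51·19.80·14.3 = 14440.1 kN·m/m
M_D = W·d = 1047·7.53 = 7883.9 kN·m/m
FS = M_R / M_D = 14440.1 / 7883.9 = 1.832

FS = 1.83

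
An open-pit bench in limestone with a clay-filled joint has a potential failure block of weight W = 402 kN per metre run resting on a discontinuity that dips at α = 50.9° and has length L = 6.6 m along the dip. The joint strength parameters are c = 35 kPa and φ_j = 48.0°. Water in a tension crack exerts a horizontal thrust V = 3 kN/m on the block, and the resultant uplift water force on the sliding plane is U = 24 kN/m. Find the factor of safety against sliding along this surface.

FS = 1.54

Resolving the block weight along and normal to the plane and applying the Mohr–Coulomb strength on the joint:
N' = W cosα − U − V sinα = 402·cos50.9° − 24 − 3·sin50.9° = 227.2 kN/m
Driving force T = W sinα + V cosα = 402·sin50.9° + 3·cos50.9° = 313.9 kN/m
Resisting force R = c·L + N'·tanφ_j = 35·6.6 + 227.2·tan48.0° = 231.0 + 252.3 = 483.3 kN/m
FS = R / T = 483.3 / 313.9 = 1.540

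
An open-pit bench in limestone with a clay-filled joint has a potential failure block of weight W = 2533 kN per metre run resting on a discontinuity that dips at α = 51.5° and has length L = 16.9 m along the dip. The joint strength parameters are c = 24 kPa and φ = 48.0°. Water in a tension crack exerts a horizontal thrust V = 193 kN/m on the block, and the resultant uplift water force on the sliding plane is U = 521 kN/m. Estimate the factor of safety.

Resolving the block weight along and normal to the plane and applying the Mohr–Coulomb strength on the joint:
N' = W cosα − U − V sinα = 2533·cos51.5° − 521 − 193·sin51.5° = 904.8 kN/m
Driving force T = W sinα + V cosα = 2533·sin51.5° + 193·cos51.5° = 2102.5 kN/m
Resisting force R = c·L + N'·tanφ = 24·16.9 + 904.8·tan48.0° = 405.6 + 1004.9 = 1410.5 kN/m
FS = R / T = 1410.5 / 2102.5 = 0.671

FS = 0.67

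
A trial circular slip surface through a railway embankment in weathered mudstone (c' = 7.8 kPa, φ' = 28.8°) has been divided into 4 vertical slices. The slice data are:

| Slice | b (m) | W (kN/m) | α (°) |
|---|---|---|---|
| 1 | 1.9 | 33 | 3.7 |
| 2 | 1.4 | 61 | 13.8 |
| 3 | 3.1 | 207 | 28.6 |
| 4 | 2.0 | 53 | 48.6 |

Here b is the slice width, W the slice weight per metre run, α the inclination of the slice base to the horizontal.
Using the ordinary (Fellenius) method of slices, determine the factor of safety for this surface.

FS = 1.59

Ordinary method of slices: FS = Σ[c'·Δl_i + (W_i cosα_i)·tanφ'] / Σ W_i sinα_i, with Δl_i = b_i / cosα_i.
Slice 1: Δl = 1.9/cos3.7° = 1.904 m; N'_1 = 33·cos3.7° = 32.9; c'Δl = 14.85; W sinα = 2.1
Slice 2: Δl = 1.4/cos13.8° = 1.442 m; N'_2 = 61·cos13.8° = 59.2; c'Δl = 11.24; W sinα = 14.6
Slice 3: Δl = 3.1/cos28.6° = 3.531 m; N'_3 = 207·cos28.6° = 181.7; c'Δl = 27.54; W sinα = 99.1
Slice 4: Δl = 2.0/cos48.6° = 3.024 m; N'_4 = 53·cos48.6° = 35.0; c'Δl = 23.59; W sinα = 39.8
Σc'Δl = 77.2 kN/m; ΣN' = 309.0 kN/m; ΣW sinα = 155.5 kN/m
Resisting = 77.2 + 309.0·tan28.8° = 77.2 + 169.9 = 247.1 kN/m
FS = 247.1 / 155.5 = 1.589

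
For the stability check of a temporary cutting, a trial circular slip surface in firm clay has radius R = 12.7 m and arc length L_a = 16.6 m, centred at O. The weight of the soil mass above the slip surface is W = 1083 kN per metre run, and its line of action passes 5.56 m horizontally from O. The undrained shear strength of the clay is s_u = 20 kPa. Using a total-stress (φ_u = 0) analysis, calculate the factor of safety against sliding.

Taking moments about the centre O, the resisting moment is provided by the undrained shear strength acting along the arc:
M_R = s_u·L_a·R = 20·16.60·12.7 = 4216.4 kN·m/m
M_D = W·d = 1083·5.56 = 6021.5 kN·m/m
FS = M_R / M_D = 4216.4 / 6021.5 = 0.700

FS = 0.70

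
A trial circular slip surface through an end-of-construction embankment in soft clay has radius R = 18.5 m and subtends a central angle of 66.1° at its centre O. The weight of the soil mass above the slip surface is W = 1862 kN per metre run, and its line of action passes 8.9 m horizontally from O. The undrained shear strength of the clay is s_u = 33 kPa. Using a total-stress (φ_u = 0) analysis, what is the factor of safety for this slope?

FS = 0.79

Taking moments about the centre O, the resisting moment is provided by the undrained shear strength acting along the arc:
Arc length L_a = R·θ = 18.5·(66.1°·π/180) = 18.5·1.1537 = 21.34 m
M_R = s_u·L_a·R = 33·21.34·18.5 = 13029.8 kN·m/m
M_D = W·d = 1862·8.9 = 16571.8 kN·m/m
FS = M_R / M_D = 13029.8 / 16571.8 = 0.786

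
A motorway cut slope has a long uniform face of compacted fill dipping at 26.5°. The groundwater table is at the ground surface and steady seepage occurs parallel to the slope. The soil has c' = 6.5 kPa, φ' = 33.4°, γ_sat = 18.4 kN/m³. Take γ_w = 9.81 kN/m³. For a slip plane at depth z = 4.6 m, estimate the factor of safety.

FS = 0.81

With seepage parallel to the slope and the water table at the surface, the effective normal stress on the slip plane uses the buoyant unit weight γ' = γ_sat − γ_w while the driving shear stress uses γ_sat:
FS = [c' + γ' z cos²β tanφ'] / [γ_sat z sinβ cosβ]
γ' = 18.4 − 9.81 = 8.59 kN/m³
Numerator = 6.5 + 8.59·4.6·cos²26.5°·tan33.4° = 6.5 + 8.59·4.6·0.8009·0.6594 = 27.367 kPa
Denominator = 18.4·4.6·sin26.5°·cos26.5° = 18.4·4.6·0.4462·0.8949 = 33.798 kPa
FS = 27.367 / 33.798 = 0.810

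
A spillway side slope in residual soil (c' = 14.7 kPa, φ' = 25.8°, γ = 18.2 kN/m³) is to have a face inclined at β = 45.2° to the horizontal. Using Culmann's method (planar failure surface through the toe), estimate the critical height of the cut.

Culmann's analysis gives the critical failure plane at α_cr = (β + φ')/2 = (45.2 + 25.8)/2 = 35.5°, and the critical height
H_c = (4c'/γ) · sinβ cosφ' / [1 − cos(β − φ')]
    = (4·14.7/18.2) · sin45.2°·cos25.8° / [1 − cos(19.4°)]
    = 3.231 · 0.7096·0.9003 / [1 − 0.9432]
    = 3.231 · 0.6388 / 0.0568
    = 36.35 m

H_c = 36.35 m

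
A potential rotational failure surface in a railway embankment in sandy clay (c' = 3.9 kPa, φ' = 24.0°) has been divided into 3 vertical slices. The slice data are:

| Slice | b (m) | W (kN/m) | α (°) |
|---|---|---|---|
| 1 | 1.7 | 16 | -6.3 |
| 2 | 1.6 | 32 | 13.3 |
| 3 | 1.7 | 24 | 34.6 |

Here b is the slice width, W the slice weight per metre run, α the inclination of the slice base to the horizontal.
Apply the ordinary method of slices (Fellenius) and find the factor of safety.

Ordinary method of slices: FS = Σ[c'·Δl_i + (W_i cosα_i)·tanφ'] / Σ W_i sinα_i, with Δl_i = b_i / cosα_i.
Slice 1: Δl = 1.7/cos(-6.3°) = 1.710 m; N'_1 = 16·cos(-6.3°) = 15.9; c'Δl = 6.67; W sinα = -1.8
Slice 2: Δl = 1.6/cos13.3° = 1.644 m; N'_2 = 32·cos13.3° = 31.1; c'Δl = 6.41; W sinα = 7.4
Slice 3: Δl = 1.7/cos34.6° = 2.065 m; N'_3 = 24·cos34.6° = 19.8; c'Δl = 8.05; W sinα = 13.6
Σc'Δl = 21.1 kN/m; ΣN' = 66.8 kN/m; ΣW sinα = 19.2 kN/m
Resisting = 21.1 + 66.8·tan24.0° = 21.1 + 29.7 = 50.9 kN/m
FS = 50.9 / 19.2 = 2.645

FS = 2.65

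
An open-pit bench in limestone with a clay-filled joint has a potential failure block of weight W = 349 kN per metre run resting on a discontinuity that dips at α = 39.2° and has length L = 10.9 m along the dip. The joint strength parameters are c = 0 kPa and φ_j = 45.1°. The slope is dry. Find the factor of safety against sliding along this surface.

FS = 1.23

Resolving the block weight along and normal to the plane and applying the Mohr–Coulomb strength on the joint:
N' = W cosα = 349·cos39.2° = 270.5 kN/m
Driving force T = W sinα = 349·sin39.2° = 220.6 kN/m
Resisting force R = c·L + N'·tanφ_j = 0·10.9 + 270.5·tan45.1° = 0.0 + 271.4 = 271.4 kN/m
FS = R / T = 271.4 / 220.6 = 1.230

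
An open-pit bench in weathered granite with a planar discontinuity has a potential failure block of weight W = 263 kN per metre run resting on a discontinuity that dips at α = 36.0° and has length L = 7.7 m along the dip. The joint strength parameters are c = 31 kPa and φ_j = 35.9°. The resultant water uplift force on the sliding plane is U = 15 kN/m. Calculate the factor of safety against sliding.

Resolving the block weight along and normal to the plane and applying the Mohr–Coulomb strength on the joint:
N' = W cosα − U = 263·cos36.0° − 15 = 197.8 kN/m
Driving force T = W sinα = 263·sin36.0° = 154.6 kN/m
Resisting force R = c·L + N'·tanφ_j = 31·7.7 + 197.8·tan35.9° = 238.7 + 143.2 = 381.9 kN/m
FS = R / T = 381.9 / 154.6 = 2.470

FS = 2.47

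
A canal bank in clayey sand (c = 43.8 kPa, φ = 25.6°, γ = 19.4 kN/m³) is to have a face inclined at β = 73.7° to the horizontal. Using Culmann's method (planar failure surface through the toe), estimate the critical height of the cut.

H_c = 23.53 m

Culmann's analysis gives the critical failure plane at α_cr = (β + φ)/2 = (73.7 + 25.6)/2 = 49.7°, and the critical height
H_c = (4c/γ) · sinβ cosφ / [1 − cos(β − φ)]
    = (4·43.8/19.4) · sin73.7°·cos25.6° / [1 − cos(48.1°)]
    = 9.031 · 0.9598·0.9018 / [1 − 0.6678]
    = 9.031 · 0.8656 / 0.3322
    = 23.53 m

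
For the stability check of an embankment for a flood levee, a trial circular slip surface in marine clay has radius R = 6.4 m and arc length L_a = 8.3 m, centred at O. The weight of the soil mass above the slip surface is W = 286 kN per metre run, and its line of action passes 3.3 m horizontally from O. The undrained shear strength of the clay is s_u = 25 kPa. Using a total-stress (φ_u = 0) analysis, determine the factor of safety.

FS = 1.41

Taking moments about the centre O, the resisting moment is provided by the undrained shear strength acting along the arc:
M_R = s_u·L_a·R = 25·8.30·6.4 = 1328.0 kN·m/m
M_D = W·d = 286·3.3 = 943.8 kN·m/m
FS = M_R / M_D = 1328.0 / 943.8 = 1.407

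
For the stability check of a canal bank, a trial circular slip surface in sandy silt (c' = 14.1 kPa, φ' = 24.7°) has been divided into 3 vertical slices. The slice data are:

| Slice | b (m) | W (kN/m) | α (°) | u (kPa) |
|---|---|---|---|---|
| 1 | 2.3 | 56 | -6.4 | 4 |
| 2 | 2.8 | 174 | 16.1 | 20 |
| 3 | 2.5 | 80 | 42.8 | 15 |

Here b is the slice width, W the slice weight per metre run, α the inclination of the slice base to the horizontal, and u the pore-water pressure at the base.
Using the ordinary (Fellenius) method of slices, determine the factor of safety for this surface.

FS = 2.04

Ordinary method of slices: FS = Σ[c'·Δl_i + (W_i cosα_i − u_i·Δl_i)·tanφ'] / Σ W_i sinα_i, with Δl_i = b_i / cosα_i.
Slice 1: Δl = 2.3/cos(-6.4°) = 2.314 m; N'_1 = 56·cos(-6.4°) − 4·2.314 = 46.4; c'Δl = 32.63; W sinα = -6.2
Slice 2: Δl = 2.8/cos16.1° = 2.914 m; N'_2 = 174·cos16.1° − 20·2.914 = 108.9; c'Δl = 41.09; W sinα = 48.3
Slice 3: Δl = 2.5/cos42.8° = 3.407 m; N'_3 = 80·cos42.8° − 15·3.407 = 7.6; c'Δl = 48.04; W sinα = 54.4
Σc'Δl = 121.8 kN/m; ΣN' = 162.9 kN/m; ΣW sinα = 96.4 kN/m
Resisting = 121.8 + 162.9·tan24.7° = 121.8 + 74.9 = 196.7 kN/m
FS = 196.7 / 96.4 = 2.041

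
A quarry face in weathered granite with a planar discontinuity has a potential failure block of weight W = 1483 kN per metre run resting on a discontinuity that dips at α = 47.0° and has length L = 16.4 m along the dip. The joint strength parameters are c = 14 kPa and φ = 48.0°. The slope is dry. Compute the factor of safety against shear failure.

FS = 1.25

Resolving the block weight along and normal to the plane and applying the Mohr–Coulomb strength on the joint:
N' = W cosα = 1483·cos47.0° = 1011.4 kN/m
Driving force T = W sinα = 1483·sin47.0° = 1084.6 kN/m
Resisting force R = c·L + N'·tanφ = 14·16.4 + 1011.4·tan48.0° = 229.6 + 1123.3 = 1352.9 kN/m
FS = R / T = 1352.9 / 1084.6 = 1.247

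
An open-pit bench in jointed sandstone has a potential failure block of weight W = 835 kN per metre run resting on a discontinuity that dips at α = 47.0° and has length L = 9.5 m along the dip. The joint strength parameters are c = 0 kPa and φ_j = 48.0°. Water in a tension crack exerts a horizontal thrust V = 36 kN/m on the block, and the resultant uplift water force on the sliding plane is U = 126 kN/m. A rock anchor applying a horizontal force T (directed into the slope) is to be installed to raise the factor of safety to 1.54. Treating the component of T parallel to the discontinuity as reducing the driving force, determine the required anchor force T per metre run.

Resolving forces along and normal to the sliding plane, with the horizontal anchor force T adding T·sinα to the effective normal force and T·cosα acting up the plane against the driving force:
FS = [cL + (W cosα − U − V sinα + T sinα) tanφ_j] / [W sinα + V cosα − T cosα]
Without the anchor: N' = 417.1 kN/m, driving T_d = 635.2 kN/m, resisting R = 0·9.5 + 417.1·tan48.0° = 463.3 kN/m, FS = 0.73.
Setting FS = 1.54 and solving for T:
1.54·(635.2 − T cos47.0°) = 463.3 + T sin47.0°·tan48.0°
T·(sin47.0°·tan48.0° + 1.54·cos47.0°) = 1.54·635.2 − 463.3
T·(0.7314·1.1106 + 1.54·0.6820) = 978.3 − 463.3 = 515.0
T·1.8625 = 515.0
T = 276.5 kN/m

T = 276 kN/m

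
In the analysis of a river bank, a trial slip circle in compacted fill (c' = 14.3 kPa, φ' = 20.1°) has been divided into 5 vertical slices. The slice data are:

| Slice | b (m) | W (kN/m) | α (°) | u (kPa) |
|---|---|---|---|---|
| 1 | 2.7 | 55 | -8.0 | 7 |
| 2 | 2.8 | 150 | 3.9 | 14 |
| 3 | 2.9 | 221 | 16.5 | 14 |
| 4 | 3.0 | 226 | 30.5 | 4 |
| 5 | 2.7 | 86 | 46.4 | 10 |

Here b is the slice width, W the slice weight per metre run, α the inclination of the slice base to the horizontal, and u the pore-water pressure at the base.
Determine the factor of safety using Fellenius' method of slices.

Ordinary method of slices: FS = Σ[c'·Δl_i + (W_i cosα_i − u_i·Δl_i)·tanφ'] / Σ W_i sinα_i, with Δl_i = b_i / cosα_i.
Slice 1: Δl = 2.7/cos(-8.0°) = 2.727 m; N'_1 = 55·cos(-8.0°) − 7·2.727 = 35.4; c'Δl = 38.99; W sinα = -7.7
Slice 2: Δl = 2.8/cos3.9° = 2.806 m; N'_2 = 150·cos3.9° − 14·2.806 = 110.4; c'Δl = 40.13; W sinα = 10.2
Slice 3: Δl = 2.9/cos16.5° = 3.025 m; N'_3 = 221·cos16.5° − 14·3.025 = 169.6; c'Δl = 43.25; W sinα = 62.8
Slice 4: Δl = 3.0/cos30.5° = 3.482 m; N'_4 = 226·cos30.5° − 4·3.482 = 180.8; c'Δl = 49.79; W sinα = 114.7
Slice 5: Δl = 2.7/cos46.4° = 3.915 m; N'_5 = 86·cos46.4° − 10·3.915 = 20.2; c'Δl = 55.99; W sinα = 62.3
Σc'Δl = 228.2 kN/m; ΣN' = 516.3 kN/m; ΣW sinα = 242.3 kN/m
Resisting = 228.2 + 516.3·tan20.1° = 228.2 + 188.9 = 417.1 kN/m
FS = 417.1 / 242.3 = 1.721

FS = 1.72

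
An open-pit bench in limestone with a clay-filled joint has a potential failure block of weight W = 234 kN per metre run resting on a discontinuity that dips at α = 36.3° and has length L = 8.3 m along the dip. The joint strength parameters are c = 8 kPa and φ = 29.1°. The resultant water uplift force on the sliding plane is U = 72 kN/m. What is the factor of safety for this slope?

Resolving the block weight along and normal to the plane and applying the Mohr–Coulomb strength on the joint:
N' = W cosα − U = 234·cos36.3° − 72 = 116.6 kN/m
Driving force T = W sinα = 234·sin36.3° = 138.5 kN/m
Resisting force R = c·L + N'·tanφ = 8·8.3 + 116.6·tan29.1° = 66.4 + 64.9 = 131.3 kN/m
FS = R / T = 131.3 / 138.5 = 0.948

FS = 0.95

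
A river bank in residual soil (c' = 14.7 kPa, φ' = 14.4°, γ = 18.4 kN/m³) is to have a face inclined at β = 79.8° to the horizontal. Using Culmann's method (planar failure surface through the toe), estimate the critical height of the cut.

H_c = 5.22 m

Culmann's analysis gives the critical failure plane at α_cr = (β + φ')/2 = (79.8 + 14.4)/2 = 47.1°, and the critical height
H_c = (4c'/γ) · sinβ cosφ' / [1 − cos(β − φ')]
    = (4·14.7/18.4) · sin79.8°·cos14.4° / [1 − cos(65.4°)]
    = 3.196 · 0.9842·0.9686 / [1 − 0.4163]
    = 3.196 · 0.9533 / 0.5837
    = 5.22 m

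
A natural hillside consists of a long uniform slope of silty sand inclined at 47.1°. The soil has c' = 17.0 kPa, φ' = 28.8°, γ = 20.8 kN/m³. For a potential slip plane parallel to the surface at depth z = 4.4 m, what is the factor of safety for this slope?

FS = 0.88

For an infinite slope with a slip plane parallel to the surface (no pore pressure): FS = [c' + γz cos²β tanφ'] / [γz sinβ cosβ].
γz = 20.8·4.4 = 91.52 kN/m²
Numerator = 17.0 + 91.52·cos²47.1°·tan28.8° = 17.0 + 91.52·0.4634·0.5498 = 40.314 kPa
Denominator = 91.52·sin47.1°·cos47.1° = 91.52·0.7325·0.6807 = 45.637 kPa
FS = 40.314 / 45.637 = 0.883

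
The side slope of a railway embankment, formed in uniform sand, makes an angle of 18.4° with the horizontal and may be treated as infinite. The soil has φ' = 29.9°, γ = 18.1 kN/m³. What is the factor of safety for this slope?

For a dry cohesionless infinite slope the factor of safety is FS = tanφ' / tanβ.
FS = tan29.9° / tan18.4° = 0.5750 / 0.3327 = 1.729

FS = 1.73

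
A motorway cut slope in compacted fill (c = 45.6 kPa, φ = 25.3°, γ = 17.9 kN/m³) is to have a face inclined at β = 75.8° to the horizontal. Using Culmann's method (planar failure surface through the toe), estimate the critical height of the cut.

H_c = 24.54 m

Culmann's analysis gives the critical failure plane at α_cr = (β + φ)/2 = (75.8 + 25.3)/2 = 50.5°, and the critical height
H_c = (4c/γ) · sinβ cosφ / [1 − cos(β − φ)]
    = (4·45.6/17.9) · sin75.8°·cos25.3° / [1 − cos(50.5°)]
    = 10.190 · 0.9694·0.9041 / [1 − 0.6361]
    = 10.190 · 0.8765 / 0.3639
    = 24.54 m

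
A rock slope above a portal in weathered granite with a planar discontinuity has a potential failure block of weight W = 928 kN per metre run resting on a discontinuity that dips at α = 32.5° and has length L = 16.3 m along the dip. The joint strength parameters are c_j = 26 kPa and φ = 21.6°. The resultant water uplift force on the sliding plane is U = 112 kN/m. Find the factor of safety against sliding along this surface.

Resolving the block weight along and normal to the plane and applying the Mohr–Coulomb strength on the joint:
N' = W cosα − U = 928·cos32.5° − 112 = 670.7 kN/m
Driving force T = W sinα = 928·sin32.5° = 498.6 kN/m
Resisting force R = c_j·L + N'·tanφ = 26·16.3 + 670.7·tan21.6° = 423.8 + 265.5 = 689.3 kN/m
FS = R / T = 689.3 / 498.6 = 1.383

FS = 1.38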